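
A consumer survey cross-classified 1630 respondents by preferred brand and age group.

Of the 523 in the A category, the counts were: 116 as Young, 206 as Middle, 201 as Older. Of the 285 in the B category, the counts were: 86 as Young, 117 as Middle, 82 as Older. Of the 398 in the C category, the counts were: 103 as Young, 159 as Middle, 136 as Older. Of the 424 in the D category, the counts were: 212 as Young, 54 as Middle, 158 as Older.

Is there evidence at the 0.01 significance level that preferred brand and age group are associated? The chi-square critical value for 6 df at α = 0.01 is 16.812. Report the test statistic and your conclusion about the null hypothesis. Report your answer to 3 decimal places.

140.551; reject H₀

Row totals: 523, 285, 398, 424. Column totals: 517, 536, 577. Grand total N = 1630.
Expected counts (row total × column total / N):
  A, Young: 523×517/1630 = 165.8840
  A, Middle: 523×536/1630 = 171.9804
  A, Older: 523×577/1630 = 185.1356
  B, Young: 285×517/1630 = 90.3957
  B, Middle: 285×536/1630 = 93.7178
  B, Older: 285×577/1630 = 100.8865
  C, Young: 398×517/1630 = 126.2368
  C, Middle: 398×536/1630 = 130.8761
  C, Older: 398×577/1630 = 140.8871
  D, Young: 424×517/1630 = 134.4834
  D, Middle: 424×536/1630 = 139.4258
  D, Older: 424×577/1630 = 150.0908
Contributions (O − E)²/E:
  (116 − 165.8840)²/165.8840 = 15.0009
  (206 − 171.9804)²/171.9804 = 6.7294
  (201 − 185.1356)²/185.1356 = 1.3594
  (86 − 90.3957)²/90.3957 = 0.2138
  (117 − 93.7178)²/93.7178 = 5.7840
  (82 − 100.8865)²/100.8865 = 3.5357
  (103 − 126.2368)²/126.2368 = 4.2773
  (159 − 130.8761)²/130.8761 = 6.0435
  (136 − 140.8871)²/140.8871 = 0.1695
  (212 − 134.4834)²/134.4834 = 44.6808
  (54 − 139.4258)²/139.4258 = 52.3402
  (158 − 150.0908)²/150.0908 = 0.4168
χ² = 15.0009 + 6.7294 + 1.3594 + 0.2138 + 5.7840 + 3.5357 + 4.2773 + 6.0435 + 0.1695 + 44.6808 + 52.3402 + 0.4168 = 140.551
df = (4−1)(3−1) = 6. Since 140.551 > 16.812, reject the null hypothesis of independence at α = 0.01.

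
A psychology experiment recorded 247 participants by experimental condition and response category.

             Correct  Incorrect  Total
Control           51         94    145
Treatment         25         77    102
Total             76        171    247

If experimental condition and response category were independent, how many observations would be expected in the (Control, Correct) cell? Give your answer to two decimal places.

Row total (Control) = 145; column total (Correct) = 76; grand total N = 247.
Expected count = (row total × column total) / N = 145 × 76 / 247 = 44.62.

44.62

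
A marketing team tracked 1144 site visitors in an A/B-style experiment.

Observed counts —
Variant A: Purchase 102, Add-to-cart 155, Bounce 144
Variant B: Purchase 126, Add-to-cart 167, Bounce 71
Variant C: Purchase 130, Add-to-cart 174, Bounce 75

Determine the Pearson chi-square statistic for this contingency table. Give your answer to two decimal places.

Row totals: 401, 364, 379. Column totals: 358, 496, 290. Grand total N = 1144.
Expected counts (row total × column total / N):
  Variant A, Purchase: 401×358/1144 = 125.488
  Variant A, Add-to-cart: 401×496/1144 = 173.860
  Variant A, Bounce: 401×290/1144 = 101.652
  Variant B, Purchase: 364×358/1144 = 113.909
  Variant B, Add-to-cart: 364×496/1144 = 157.818
  Variant B, Bounce: 364×290/1144 = 92.273
  Variant C, Purchase: 379×358/1144 = 118.603
  Variant C, Add-to-cart: 379×496/1144 = 164.322
  Variant C, Bounce: 379×290/1144 = 96.075
Contributions (O − E)²/E:
  (102 − 125.488)²/125.488 = 4.3963
  (155 − 173.860)²/173.860 = 2.0459
  (144 − 101.652)²/101.652 = 17.6421
  (126 − 113.909)²/113.909 = 1.2834
  (167 − 157.818)²/157.818 = 0.5342
  (71 − 92.273)²/92.273 = 4.9044
  (130 − 118.603)²/118.603 = 1.0952
  (174 − 164.322)²/164.322 = 0.5700
  (75 − 96.075)²/96.075 = 4.6230
χ² = 4.3963 + 2.0459 + 17.6421 + 1.2834 + 0.5342 + 4.9044 + 1.0952 + 0.5700 + 4.6230 = 37.09

37.09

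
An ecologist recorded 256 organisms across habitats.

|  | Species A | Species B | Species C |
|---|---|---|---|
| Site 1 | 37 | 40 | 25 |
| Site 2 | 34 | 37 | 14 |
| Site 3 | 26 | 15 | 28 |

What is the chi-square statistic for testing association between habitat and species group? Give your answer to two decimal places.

14.35

Row totals: 102, 85, 69. Column totals: 97, 92, 67. Grand total N = 256.
Expected counts (row total × column total / N):
  Site 1, Species A: 102×97/256 = 38.648
  Site 1, Species B: 102×92/256 = 36.656
  Site 1, Species C: 102×67/256 = 26.695
  Site 2, Species A: 85×97/256 = 32.207
  Site 2, Species B: 85×92/256 = 30.547
  Site 2, Species C: 85×67/256 = 22.246
  Site 3, Species A: 69×97/256 = 26.145
  Site 3, Species B: 69×92/256 = 24.797
  Site 3, Species C: 69×67/256 = 18.059
Contributions (O − E)²/E:
  (37 − 38.648)²/38.648 = 0.0703
  (40 − 36.656)²/36.656 = 0.3051
  (25 − 26.695)²/26.695 = 0.1076
  (34 − 32.207)²/32.207 = 0.0998
  (37 − 30.547)²/30.547 = 1.3632
  (14 − 22.246)²/22.246 = 3.0566
  (26 − 26.145)²/26.145 = 0.0008
  (15 − 24.797)²/24.797 = 3.8707
  (28 − 18.059)²/18.059 = 5.4723
χ² = 0.0703 + 0.3051 + 0.1076 + 0.0998 + 1.3632 + 3.0566 + 0.0008 + 3.8707 + 5.4723 = 14.35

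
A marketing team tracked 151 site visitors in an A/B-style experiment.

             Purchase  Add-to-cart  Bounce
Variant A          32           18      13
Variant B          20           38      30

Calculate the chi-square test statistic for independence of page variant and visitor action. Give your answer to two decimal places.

Row totals: 63, 88. Column totals: 52, 56, 43. Grand total N = 151.
Expected counts (row total × column total / N):
  Variant A, Purchase: 63×52/151 = 21.695
  Variant A, Add-to-cart: 63×56/151 = 23.364
  Variant A, Bounce: 63×43/151 = 17.940
  Variant B, Purchase: 88×52/151 = 30.305
  Variant B, Add-to-cart: 88×56/151 = 32.636
  Variant B, Bounce: 88×43/151 = 25.060
Contributions (O − E)²/E:
  (32 − 21.695)²/21.695 = 4.8948
  (18 − 23.364)²/23.364 = 1.2315
  (13 − 17.940)²/17.940 = 1.3603
  (20 − 30.305)²/30.305 = 3.5041
  (38 − 32.636)²/32.636 = 0.8816
  (30 − 25.060)²/25.060 = 0.9738
χ² = 4.8948 + 1.2315 + 1.3603 + 3.5041 + 0.8816 + 0.9738 = 12.85

12.85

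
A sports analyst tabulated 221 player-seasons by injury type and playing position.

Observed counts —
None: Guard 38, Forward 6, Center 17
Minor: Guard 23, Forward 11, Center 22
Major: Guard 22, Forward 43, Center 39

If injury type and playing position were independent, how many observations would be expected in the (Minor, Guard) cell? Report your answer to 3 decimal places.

Row total (Minor) = 56; column total (Guard) = 83; grand total N = 221.
Expected count = (row total × column total) / N = 56 × 83 / 221 = 21.032.

21.032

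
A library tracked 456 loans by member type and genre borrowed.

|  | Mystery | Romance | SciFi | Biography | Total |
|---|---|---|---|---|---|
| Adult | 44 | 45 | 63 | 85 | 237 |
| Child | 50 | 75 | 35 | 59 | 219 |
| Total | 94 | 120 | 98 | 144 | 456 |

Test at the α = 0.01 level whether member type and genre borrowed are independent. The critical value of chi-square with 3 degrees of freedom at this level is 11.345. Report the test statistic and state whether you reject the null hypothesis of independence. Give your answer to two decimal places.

19.90; reject H₀

Grand total N = 456.
Expected counts (row total × column total / N):
  Adult, Mystery: 237×94/456 = 48.855
  Adult, Romance: 237×120/456 = 62.368
  Adult, SciFi: 237×98/456 = 50.934
  Adult, Biography: 237×144/456 = 74.842
  Child, Mystery: 219×94/456 = 45.145
  Child, Romance: 219×120/456 = 57.632
  Child, SciFi: 219×98/456 = 47.066
  Child, Biography: 219×144/456 = 69.158
Contributions (O − E)²/E:
  (44 − 48.855)²/48.855 = 0.4825
  (45 − 62.368)²/62.368 = 4.8366
  (63 − 50.934)²/50.934 = 2.8584
  (85 − 74.842)²/74.842 = 1.3787
  (50 − 45.145)²/45.145 = 0.5221
  (75 − 57.632)²/57.632 = 5.2340
  (35 − 47.066)²/47.066 = 3.0933
  (59 − 69.158)²/69.158 = 1.4920
χ² = 0.4825 + 4.8366 + 2.8584 + 1.3787 + 0.5221 + 5.2340 + 3.0933 + 1.4920 = 19.90
df = (2−1)(4−1) = 3. Since 19.90 > 11.345, reject the null hypothesis of independence at α = 0.01.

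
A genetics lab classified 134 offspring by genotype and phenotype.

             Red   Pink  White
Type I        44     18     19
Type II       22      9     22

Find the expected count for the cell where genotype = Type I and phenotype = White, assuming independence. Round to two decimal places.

Row total (Type I) = 81; column total (White) = 41; grand total N = 134.
Expected count = (row total × column total) / N = 81 × 41 / 134 = 24.78.

24.78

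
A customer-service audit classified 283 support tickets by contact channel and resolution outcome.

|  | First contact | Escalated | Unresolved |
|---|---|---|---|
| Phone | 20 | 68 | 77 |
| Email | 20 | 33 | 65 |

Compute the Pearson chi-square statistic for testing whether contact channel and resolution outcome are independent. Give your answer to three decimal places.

5.489

Row totals: 165, 118. Column totals: 40, 101, 142. Grand total N = 283.
Expected counts (row total × column total / N):
  Phone, First contact: 165×40/283 = 23.32155
  Phone, Escalated: 165×101/283 = 58.88693
  Phone, Unresolved: 165×142/283 = 82.79152
  Email, First contact: 118×40/283 = 16.67845
  Email, Escalated: 118×101/283 = 42.11307
  Email, Unresolved: 118×142/283 = 59.20848
Contributions (O − E)²/E:
  (20 − 23.32155)²/23.32155 = 0.4731
  (68 − 58.88693)²/58.88693 = 1.4103
  (77 − 82.79152)²/82.79152 = 0.4051
  (20 − 16.67845)²/16.67845 = 0.6615
  (33 − 42.11307)²/42.11307 = 1.9720
  (65 − 59.20848)²/59.20848 = 0.5665
χ² = 0.4731 + 1.4103 + 0.4051 + 0.6615 + 1.9720 + 0.5665 = 5.489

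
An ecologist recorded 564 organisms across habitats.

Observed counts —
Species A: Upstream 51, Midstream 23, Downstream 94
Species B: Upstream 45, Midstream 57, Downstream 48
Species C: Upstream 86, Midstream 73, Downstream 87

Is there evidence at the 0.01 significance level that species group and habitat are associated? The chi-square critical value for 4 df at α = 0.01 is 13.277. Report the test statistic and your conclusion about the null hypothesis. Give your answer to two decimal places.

33.43; reject H₀

Row totals: 168, 150, 246. Column totals: 182, 153, 229. Grand total N = 564.
Expected counts (row total × column total / N):
  Species A, Upstream: 168×182/564 = 54.213
  Species A, Midstream: 168×153/564 = 45.574
  Species A, Downstream: 168×229/564 = 68.213
  Species B, Upstream: 150×182/564 = 48.404
  Species B, Midstream: 150×153/564 = 40.691
  Species B, Downstream: 150×229/564 = 60.904
  Species C, Upstream: 246×182/564 = 79.383
  Species C, Midstream: 246×153/564 = 66.734
  Species C, Downstream: 246×229/564 = 99.883
Contributions (O − E)²/E:
  (51 − 54.213)²/54.213 = 0.1904
  (23 − 45.574)²/45.574 = 11.1815
  (94 − 68.213)²/68.213 = 9.7484
  (45 − 48.404)²/48.404 = 0.2394
  (57 − 40.691)²/40.691 = 6.5367
  (48 − 60.904)²/60.904 = 2.7340
  (86 − 79.383)²/79.383 = 0.5516
  (73 − 66.734)²/66.734 = 0.5883
  (87 − 99.883)²/99.883 = 1.6617
χ² = 0.1904 + 11.1815 + 9.7484 + 0.2394 + 6.5367 + 2.7340 + 0.5516 + 0.5883 + 1.6617 = 33.43
df = (3−1)(3−1) = 4. Since 33.43 > 13.277, reject the null hypothesis of independence at α = 0.01.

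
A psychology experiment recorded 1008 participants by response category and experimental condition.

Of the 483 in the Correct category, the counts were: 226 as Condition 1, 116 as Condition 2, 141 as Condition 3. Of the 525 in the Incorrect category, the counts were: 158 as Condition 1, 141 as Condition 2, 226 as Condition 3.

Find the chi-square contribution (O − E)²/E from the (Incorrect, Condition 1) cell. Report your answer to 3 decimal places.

Row total (Incorrect) = 525; column total (Condition 1) = 384; N = 1008.
Expected count E = 525 × 384 / 1008 = 200.0000.
Contribution = (O − E)²/E = (158 − 200.0000)² / 200.0000 = 8.820.

8.820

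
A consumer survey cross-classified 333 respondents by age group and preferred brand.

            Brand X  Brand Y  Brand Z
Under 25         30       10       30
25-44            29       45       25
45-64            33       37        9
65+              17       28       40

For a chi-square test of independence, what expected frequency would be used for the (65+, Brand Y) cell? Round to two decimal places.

Row total (65+) = 85; column total (Brand Y) = 120; grand total N = 333.
Expected count = (row total × column total) / N = 85 × 120 / 333 = 30.63.

30.63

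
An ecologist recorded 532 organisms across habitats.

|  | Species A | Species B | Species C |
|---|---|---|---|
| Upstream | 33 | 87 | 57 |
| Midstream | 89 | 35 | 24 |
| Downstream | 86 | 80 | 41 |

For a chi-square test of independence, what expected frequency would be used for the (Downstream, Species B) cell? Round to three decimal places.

78.598

Row total (Downstream) = 207; column total (Species B) = 202; grand total N = 532.
Expected count = (row total × column total) / N = 207 × 202 / 532 = 78.598.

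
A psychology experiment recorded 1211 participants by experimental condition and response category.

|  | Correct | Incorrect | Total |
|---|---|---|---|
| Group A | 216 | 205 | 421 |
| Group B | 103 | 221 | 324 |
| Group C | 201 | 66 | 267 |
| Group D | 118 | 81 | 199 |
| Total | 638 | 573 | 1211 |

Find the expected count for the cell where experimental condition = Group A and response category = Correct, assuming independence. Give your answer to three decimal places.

Row total (Group A) = 421; column total (Correct) = 638; grand total N = 1211.
Expected count = (row total × column total) / N = 421 × 638 / 1211 = 221.799.

221.799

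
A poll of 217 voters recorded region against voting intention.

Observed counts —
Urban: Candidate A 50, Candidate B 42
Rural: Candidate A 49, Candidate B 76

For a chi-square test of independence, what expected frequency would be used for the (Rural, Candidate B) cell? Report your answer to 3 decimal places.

Row total (Rural) = 125; column total (Candidate B) = 118; grand total N = 217.
Expected count = (row total × column total) / N = 125 × 118 / 217 = 67.972.

67.972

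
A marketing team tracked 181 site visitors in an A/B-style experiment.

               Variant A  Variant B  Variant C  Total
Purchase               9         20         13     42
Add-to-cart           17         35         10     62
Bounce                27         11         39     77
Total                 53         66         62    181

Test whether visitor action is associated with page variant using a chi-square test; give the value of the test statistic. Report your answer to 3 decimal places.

Grand total N = 181.
Expected counts (row total × column total / N):
  Purchase, Variant A: 42×53/181 = 12.2983
  Purchase, Variant B: 42×66/181 = 15.3149
  Purchase, Variant C: 42×62/181 = 14.3867
  Add-to-cart, Variant A: 62×53/181 = 18.1547
  Add-to-cart, Variant B: 62×66/181 = 22.6077
  Add-to-cart, Variant C: 62×62/181 = 21.2376
  Bounce, Variant A: 77×53/181 = 22.5470
  Bounce, Variant B: 77×66/181 = 28.0773
  Bounce, Variant C: 77×62/181 = 26.3757
Contributions (O − E)²/E:
  (9 − 12.2983)²/12.2983 = 0.8846
  (20 − 15.3149)²/15.3149 = 1.4333
  (13 − 14.3867)²/14.3867 = 0.1337
  (17 − 18.1547)²/18.1547 = 0.0734
  (35 − 22.6077)²/22.6077 = 6.7928
  (10 − 21.2376)²/21.2376 = 5.9462
  (27 − 22.5470)²/22.5470 = 0.8795
  (11 − 28.0773)²/28.0773 = 10.3868
  (39 − 26.3757)²/26.3757 = 6.0424
χ² = 0.8846 + 1.4333 + 0.1337 + 0.0734 + 6.7928 + 5.9462 + 0.8795 + 10.3868 + 6.0424 = 32.573

32.573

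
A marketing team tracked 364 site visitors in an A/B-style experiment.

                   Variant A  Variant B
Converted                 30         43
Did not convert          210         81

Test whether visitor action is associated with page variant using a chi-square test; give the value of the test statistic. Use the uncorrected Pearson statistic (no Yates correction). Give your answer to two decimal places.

25.08

Row totals: 73, 291. Column totals: 240, 124. Grand total N = 364.
Expected counts (row total × column total / N):
  Converted, Variant A: 73×240/364 = 48.132
  Converted, Variant B: 73×124/364 = 24.868
  Did not convert, Variant A: 291×240/364 = 191.868
  Did not convert, Variant B: 291×124/364 = 99.132
Contributions (O − E)²/E:
  (30 − 48.132)²/48.132 = 6.8306
  (43 − 24.868)²/24.868 = 13.2206
  (210 − 191.868)²/191.868 = 1.7135
  (81 − 99.132)²/99.132 = 3.3165
χ² = 6.8306 + 13.2206 + 1.7135 + 3.3165 = 25.08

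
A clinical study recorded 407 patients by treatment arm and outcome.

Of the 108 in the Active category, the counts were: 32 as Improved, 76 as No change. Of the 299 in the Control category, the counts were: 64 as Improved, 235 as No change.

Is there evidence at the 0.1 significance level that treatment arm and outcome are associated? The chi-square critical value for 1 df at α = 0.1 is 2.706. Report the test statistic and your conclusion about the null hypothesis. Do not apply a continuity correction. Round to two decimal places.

2.98; reject H₀

Row totals: 108, 299. Column totals: 96, 311. Grand total N = 407.
Expected counts (row total × column total / N):
  Active, Improved: 108×96/407 = 25.474
  Active, No change: 108×311/407 = 82.526
  Control, Improved: 299×96/407 = 70.526
  Control, No change: 299×311/407 = 228.474
Contributions (O − E)²/E:
  (32 − 25.474)²/25.474 = 1.6718
  (76 − 82.526)²/82.526 = 0.5161
  (64 − 70.526)²/70.526 = 0.6039
  (235 − 228.474)²/228.474 = 0.1864
χ² = 1.6718 + 0.5161 + 0.6039 + 0.1864 = 2.98
df = (2−1)(2−1) = 1. Since 2.98 > 2.706, reject the null hypothesis of independence at α = 0.1.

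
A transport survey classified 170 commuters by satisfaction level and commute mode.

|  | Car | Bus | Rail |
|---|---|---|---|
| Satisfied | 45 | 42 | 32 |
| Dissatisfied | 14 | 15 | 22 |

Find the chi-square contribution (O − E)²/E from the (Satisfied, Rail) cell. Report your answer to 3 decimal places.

0.890

Row total (Satisfied) = 119; column total (Rail) = 54; N = 170.
Expected count E = 119 × 54 / 170 = 37.8000.
Contribution = (O − E)²/E = (32 − 37.8000)² / 37.8000 = 0.890.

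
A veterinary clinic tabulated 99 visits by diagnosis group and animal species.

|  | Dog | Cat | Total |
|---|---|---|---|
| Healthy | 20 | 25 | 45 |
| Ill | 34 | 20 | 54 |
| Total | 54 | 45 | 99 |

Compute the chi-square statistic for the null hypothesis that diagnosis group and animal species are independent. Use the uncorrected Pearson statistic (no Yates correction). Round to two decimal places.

3.40

Grand total N = 99.
Expected counts (row total × column total / N):
  Healthy, Dog: 45×54/99 = 24.5455
  Healthy, Cat: 45×45/99 = 20.4545
  Ill, Dog: 54×54/99 = 29.4545
  Ill, Cat: 54×45/99 = 24.5455
Contributions (O − E)²/E:
  (20 − 24.5455)²/24.5455 = 0.8418
  (25 − 20.4545)²/20.4545 = 1.0101
  (34 − 29.4545)²/29.4545 = 0.7015
  (20 − 24.5455)²/24.5455 = 0.8418
χ² = 0.8418 + 1.0101 + 0.7015 + 0.8418 = 3.40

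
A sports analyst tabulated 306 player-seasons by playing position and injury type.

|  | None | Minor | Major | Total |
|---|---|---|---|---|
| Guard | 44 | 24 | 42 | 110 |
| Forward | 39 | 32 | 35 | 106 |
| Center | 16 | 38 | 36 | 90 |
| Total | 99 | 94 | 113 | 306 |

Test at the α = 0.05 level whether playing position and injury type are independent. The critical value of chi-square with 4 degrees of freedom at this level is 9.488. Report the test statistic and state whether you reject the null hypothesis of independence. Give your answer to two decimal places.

15.98; reject H₀

Grand total N = 306.
Expected counts (row total × column total / N):
  Guard, None: 110×99/306 = 35.588
  Guard, Minor: 110×94/306 = 33.791
  Guard, Major: 110×113/306 = 40.621
  Forward, None: 106×99/306 = 34.294
  Forward, Minor: 106×94/306 = 32.562
  Forward, Major: 106×113/306 = 39.144
  Center, None: 90×99/306 = 29.118
  Center, Minor: 90×94/306 = 27.647
  Center, Major: 90×113/306 = 33.235
Contributions (O − E)²/E:
  (44 − 35.588)²/35.588 = 1.9884
  (24 − 33.791)²/33.791 = 2.8370
  (42 − 40.621)²/40.621 = 0.0468
  (39 − 34.294)²/34.294 = 0.6458
  (32 − 32.562)²/32.562 = 0.0097
  (35 − 39.144)²/39.144 = 0.4387
  (16 − 29.118)²/29.118 = 5.9098
  (38 − 27.647)²/27.647 = 3.8769
  (36 − 33.235)²/33.235 = 0.2300
χ² = 1.9884 + 2.8370 + 0.0468 + 0.6458 + 0.0097 + 0.4387 + 5.9098 + 3.8769 + 0.2300 = 15.98
df = (3−1)(3−1) = 4. Since 15.98 > 9.488, reject the null hypothesis of independence at α = 0.05.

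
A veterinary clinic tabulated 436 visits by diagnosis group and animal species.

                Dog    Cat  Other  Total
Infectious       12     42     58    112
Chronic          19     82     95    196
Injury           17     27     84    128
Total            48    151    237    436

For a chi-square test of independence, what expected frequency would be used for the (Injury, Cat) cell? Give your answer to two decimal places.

44.33

Row total (Injury) = 128; column total (Cat) = 151; grand total N = 436.
Expected count = (row total × column total) / N = 128 × 151 / 436 = 44.33.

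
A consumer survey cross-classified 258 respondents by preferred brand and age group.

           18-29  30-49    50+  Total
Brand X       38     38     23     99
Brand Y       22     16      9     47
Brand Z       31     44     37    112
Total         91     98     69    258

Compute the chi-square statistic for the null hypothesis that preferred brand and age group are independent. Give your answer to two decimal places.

Grand total N = 258.
Expected counts (row total × column total / N):
  Brand X, 18-29: 99×91/258 = 34.919
  Brand X, 30-49: 99×98/258 = 37.605
  Brand X, 50+: 99×69/258 = 26.477
  Brand Y, 18-29: 47×91/258 = 16.578
  Brand Y, 30-49: 47×98/258 = 17.853
  Brand Y, 50+: 47×69/258 = 12.570
  Brand Z, 18-29: 112×91/258 = 39.504
  Brand Z, 30-49: 112×98/258 = 42.543
  Brand Z, 50+: 112×69/258 = 29.953
Contributions (O − E)²/E:
  (38 − 34.919)²/34.919 = 0.2718
  (38 − 37.605)²/37.605 = 0.0041
  (23 − 26.477)²/26.477 = 0.4566
  (22 − 16.578)²/16.578 = 1.7733
  (16 − 17.853)²/17.853 = 0.1923
  (9 − 12.570)²/12.570 = 1.0139
  (31 − 39.504)²/39.504 = 1.8307
  (44 − 42.543)²/42.543 = 0.0499
  (37 − 29.953)²/29.953 = 1.6579
χ² = 0.2718 + 0.0041 + 0.4566 + 1.7733 + 0.1923 + 1.0139 + 1.8307 + 0.0499 + 1.6579 = 7.25

7.25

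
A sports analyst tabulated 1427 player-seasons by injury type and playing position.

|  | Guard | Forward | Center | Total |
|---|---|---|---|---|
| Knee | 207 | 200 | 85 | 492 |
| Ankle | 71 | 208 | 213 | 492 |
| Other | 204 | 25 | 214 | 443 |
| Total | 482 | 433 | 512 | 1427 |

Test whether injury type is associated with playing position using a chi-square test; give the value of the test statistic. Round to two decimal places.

287.74

Grand total N = 1427.
Expected counts (row total × column total / N):
  Knee, Guard: 492×482/1427 = 166.184
  Knee, Forward: 492×433/1427 = 149.289
  Knee, Center: 492×512/1427 = 176.527
  Ankle, Guard: 492×482/1427 = 166.184
  Ankle, Forward: 492×433/1427 = 149.289
  Ankle, Center: 492×512/1427 = 176.527
  Other, Guard: 443×482/1427 = 149.633
  Other, Forward: 443×433/1427 = 134.421
  Other, Center: 443×512/1427 = 158.946
Contributions (O − E)²/E:
  (207 − 166.184)²/166.184 = 10.0247
  (200 − 149.289)²/149.289 = 17.2257
  (85 − 176.527)²/176.527 = 47.4556
  (71 − 166.184)²/166.184 = 54.5178
  (208 − 149.289)²/149.289 = 23.0893
  (213 − 176.527)²/176.527 = 7.5358
  (204 − 149.633)²/149.633 = 19.7535
  (25 − 134.421)²/134.421 = 89.0706
  (214 − 158.946)²/158.946 = 19.0690
χ² = 10.0247 + 17.2257 + 47.4556 + 54.5178 + 23.0893 + 7.5358 + 19.7535 + 89.0706 + 19.0690 = 287.74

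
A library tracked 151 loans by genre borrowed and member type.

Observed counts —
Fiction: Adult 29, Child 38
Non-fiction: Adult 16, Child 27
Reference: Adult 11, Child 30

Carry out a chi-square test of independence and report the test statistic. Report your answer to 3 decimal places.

Row totals: 67, 43, 41. Column totals: 56, 95. Grand total N = 151.
Expected counts (row total × column total / N):
  Fiction, Adult: 67×56/151 = 24.8477
  Fiction, Child: 67×95/151 = 42.1523
  Non-fiction, Adult: 43×56/151 = 15.9470
  Non-fiction, Child: 43×95/151 = 27.0530
  Reference, Adult: 41×56/151 = 15.2053
  Reference, Child: 41×95/151 = 25.7947
Contributions (O − E)²/E:
  (29 − 24.8477)²/24.8477 = 0.6939
  (38 − 42.1523)²/42.1523 = 0.4090
  (16 − 15.9470)²/15.9470 = 0.0002
  (27 − 27.0530)²/27.0530 = 0.0001
  (11 − 15.2053)²/15.2053 = 1.1631
  (30 − 25.7947)²/25.7947 = 0.6856
χ² = 0.6939 + 0.4090 + 0.0002 + 0.0001 + 1.1631 + 0.6856 = 2.952

2.952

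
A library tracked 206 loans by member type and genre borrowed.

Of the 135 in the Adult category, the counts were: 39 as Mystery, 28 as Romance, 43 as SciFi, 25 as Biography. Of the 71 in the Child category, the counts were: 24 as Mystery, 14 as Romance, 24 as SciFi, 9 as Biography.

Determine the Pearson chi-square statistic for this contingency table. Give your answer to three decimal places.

1.408

Row totals: 135, 71. Column totals: 63, 42, 67, 34. Grand total N = 206.
Expected counts (row total × column total / N):
  Adult, Mystery: 135×63/206 = 41.2864
  Adult, Romance: 135×42/206 = 27.5243
  Adult, SciFi: 135×67/206 = 43.9078
  Adult, Biography: 135×34/206 = 22.2816
  Child, Mystery: 71×63/206 = 21.7136
  Child, Romance: 71×42/206 = 14.4757
  Child, SciFi: 71×67/206 = 23.0922
  Child, Biography: 71×34/206 = 11.7184
Contributions (O − E)²/E:
  (39 − 41.2864)²/41.2864 = 0.1266
  (28 − 27.5243)²/27.5243 = 0.0082
  (43 − 43.9078)²/43.9078 = 0.0188
  (25 − 22.2816)²/22.2816 = 0.3317
  (24 − 21.7136)²/21.7136 = 0.2408
  (14 − 14.4757)²/14.4757 = 0.0156
  (24 − 23.0922)²/23.0922 = 0.0357
  (9 − 11.7184)²/11.7184 = 0.6306
χ² = 0.1266 + 0.0082 + 0.0188 + 0.3317 + 0.2408 + 0.0156 + 0.0357 + 0.6306 = 1.408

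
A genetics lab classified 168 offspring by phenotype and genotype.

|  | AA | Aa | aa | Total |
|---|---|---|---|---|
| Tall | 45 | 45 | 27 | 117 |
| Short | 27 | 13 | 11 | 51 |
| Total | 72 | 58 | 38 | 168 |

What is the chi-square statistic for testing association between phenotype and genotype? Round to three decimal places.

Grand total N = 168.
Expected counts (row total × column total / N):
  Tall, AA: 117×72/168 = 50.1429
  Tall, Aa: 117×58/168 = 40.3929
  Tall, aa: 117×38/168 = 26.4643
  Short, AA: 51×72/168 = 21.8571
  Short, Aa: 51×58/168 = 17.6071
  Short, aa: 51×38/168 = 11.5357
Contributions (O − E)²/E:
  (45 − 50.1429)²/50.1429 = 0.5275
  (45 − 40.3929)²/40.3929 = 0.5255
  (27 − 26.4643)²/26.4643 = 0.0108
  (27 − 21.8571)²/21.8571 = 1.2101
  (13 − 17.6071)²/17.6071 = 1.2055
  (11 − 11.5357)²/11.5357 = 0.0249
χ² = 0.5275 + 0.5255 + 0.0108 + 1.2101 + 1.2055 + 0.0249 = 3.504

3.504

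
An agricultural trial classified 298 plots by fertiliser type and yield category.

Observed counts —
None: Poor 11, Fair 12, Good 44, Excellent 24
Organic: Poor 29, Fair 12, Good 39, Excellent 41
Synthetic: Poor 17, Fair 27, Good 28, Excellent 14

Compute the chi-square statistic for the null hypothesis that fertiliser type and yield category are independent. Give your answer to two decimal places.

Row totals: 91, 121, 86. Column totals: 57, 51, 111, 79. Grand total N = 298.
Expected counts (row total × column total / N):
  None, Poor: 91×57/298 = 17.4060
  None, Fair: 91×51/298 = 15.5738
  None, Good: 91×111/298 = 33.8960
  None, Excellent: 91×79/298 = 24.1242
  Organic, Poor: 121×57/298 = 23.1443
  Organic, Fair: 121×51/298 = 20.7081
  Organic, Good: 121×111/298 = 45.0705
  Organic, Excellent: 121×79/298 = 32.0772
  Synthetic, Poor: 86×57/298 = 16.4497
  Synthetic, Fair: 86×51/298 = 14.7181
  Synthetic, Good: 86×111/298 = 32.0336
  Synthetic, Excellent: 86×79/298 = 22.7987
Contributions (O − E)²/E:
  (11 − 17.4060)²/17.4060 = 2.3576
  (12 − 15.5738)²/15.5738 = 0.8201
  (44 − 33.8960)²/33.8960 = 3.0119
  (24 − 24.1242)²/24.1242 = 0.0006
  (29 − 23.1443)²/23.1443 = 1.4815
  (12 − 20.7081)²/20.7081 = 3.6619
  (39 − 45.0705)²/45.0705 = 0.8176
  (41 − 32.0772)²/32.0772 = 2.4820
  (17 − 16.4497)²/16.4497 = 0.0184
  (27 − 14.7181)²/14.7181 = 10.2489
  (28 − 32.0336)²/32.0336 = 0.5079
  (14 − 22.7987)²/22.7987 = 3.3957
χ² = 2.3576 + 0.8201 + 3.0119 + 0.0006 + 1.4815 + 3.6619 + 0.8176 + 2.4820 + 0.0184 + 10.2489 + 0.5079 + 3.3957 = 28.80

28.80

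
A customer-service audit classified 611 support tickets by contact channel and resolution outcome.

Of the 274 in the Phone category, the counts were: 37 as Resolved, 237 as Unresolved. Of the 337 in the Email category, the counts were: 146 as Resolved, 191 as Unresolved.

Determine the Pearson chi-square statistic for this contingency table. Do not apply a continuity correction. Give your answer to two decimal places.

64.05

Row totals: 274, 337. Column totals: 183, 428. Grand total N = 611.
Expected counts (row total × column total / N):
  Phone, Resolved: 274×183/611 = 82.065
  Phone, Unresolved: 274×428/611 = 191.935
  Email, Resolved: 337×183/611 = 100.935
  Email, Unresolved: 337×428/611 = 236.065
Contributions (O − E)²/E:
  (37 − 82.065)²/82.065 = 24.7469
  (237 − 191.935)²/191.935 = 10.5809
  (146 − 100.935)²/100.935 = 20.1204
  (191 − 236.065)²/236.065 = 8.6029
χ² = 24.7469 + 10.5809 + 20.1204 + 8.6029 = 64.05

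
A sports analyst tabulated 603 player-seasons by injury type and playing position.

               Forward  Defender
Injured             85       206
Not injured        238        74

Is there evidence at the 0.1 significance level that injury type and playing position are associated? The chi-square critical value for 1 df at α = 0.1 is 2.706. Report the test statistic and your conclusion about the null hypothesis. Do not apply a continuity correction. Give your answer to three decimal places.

134.134; reject H₀

Row totals: 291, 312. Column totals: 323, 280. Grand total N = 603.
Expected counts (row total × column total / N):
  Injured, Forward: 291×323/603 = 155.8756
  Injured, Defender: 291×280/603 = 135.1244
  Not injured, Forward: 312×323/603 = 167.1244
  Not injured, Defender: 312×280/603 = 144.8756
Contributions (O − E)²/E:
  (85 − 155.8756)²/155.8756 = 32.2267
  (206 − 135.1244)²/135.1244 = 37.1757
  (238 − 167.1244)²/167.1244 = 30.0576
  (74 − 144.8756)²/144.8756 = 34.6735
χ² = 32.2267 + 37.1757 + 30.0576 + 34.6735 = 134.134
df = (2−1)(2−1) = 1. Since 134.134 > 2.706, reject the null hypothesis of independence at α = 0.1.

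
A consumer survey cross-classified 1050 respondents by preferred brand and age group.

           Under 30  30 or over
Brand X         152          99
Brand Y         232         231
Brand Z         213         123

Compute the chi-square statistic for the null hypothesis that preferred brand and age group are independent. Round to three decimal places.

15.850

Row totals: 251, 463, 336. Column totals: 597, 453. Grand total N = 1050.
Expected counts (row total × column total / N):
  Brand X, Under 30: 251×597/1050 = 142.7114
  Brand X, 30 or over: 251×453/1050 = 108.2886
  Brand Y, Under 30: 463×597/1050 = 263.2486
  Brand Y, 30 or over: 463×453/1050 = 199.7514
  Brand Z, Under 30: 336×597/1050 = 191.0400
  Brand Z, 30 or over: 336×453/1050 = 144.9600
Contributions (O − E)²/E:
  (152 − 142.7114)²/142.7114 = 0.6046
  (99 − 108.2886)²/108.2886 = 0.7967
  (232 − 263.2486)²/263.2486 = 3.7093
  (231 − 199.7514)²/199.7514 = 4.8885
  (213 − 191.0400)²/191.0400 = 2.5243
  (123 − 144.9600)²/144.9600 = 3.3267
χ² = 0.6046 + 0.7967 + 3.7093 + 4.8885 + 2.5243 + 3.3267 = 15.850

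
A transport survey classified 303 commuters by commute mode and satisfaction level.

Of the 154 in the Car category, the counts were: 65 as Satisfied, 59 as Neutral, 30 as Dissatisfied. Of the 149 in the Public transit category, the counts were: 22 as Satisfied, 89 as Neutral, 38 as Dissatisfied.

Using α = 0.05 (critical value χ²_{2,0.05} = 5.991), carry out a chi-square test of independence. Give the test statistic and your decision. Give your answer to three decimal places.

Row totals: 154, 149. Column totals: 87, 148, 68. Grand total N = 303.
Expected counts (row total × column total / N):
  Car, Satisfied: 154×87/303 = 44.2178
  Car, Neutral: 154×148/303 = 75.2211
  Car, Dissatisfied: 154×68/303 = 34.5611
  Public transit, Satisfied: 149×87/303 = 42.7822
  Public transit, Neutral: 149×148/303 = 72.7789
  Public transit, Dissatisfied: 149×68/303 = 33.4389
Contributions (O − E)²/E:
  (65 − 44.2178)²/44.2178 = 9.7676
  (59 − 75.2211)²/75.2211 = 3.4980
  (30 − 34.5611)²/34.5611 = 0.6019
  (22 − 42.7822)²/42.7822 = 10.0953
  (89 − 72.7789)²/72.7789 = 3.6154
  (38 − 33.4389)²/33.4389 = 0.6221
χ² = 9.7676 + 3.4980 + 0.6019 + 10.0953 + 3.6154 + 0.6221 = 28.200
df = (2−1)(3−1) = 2. Since 28.200 > 5.991, reject the null hypothesis of independence at α = 0.05.

28.200; reject H₀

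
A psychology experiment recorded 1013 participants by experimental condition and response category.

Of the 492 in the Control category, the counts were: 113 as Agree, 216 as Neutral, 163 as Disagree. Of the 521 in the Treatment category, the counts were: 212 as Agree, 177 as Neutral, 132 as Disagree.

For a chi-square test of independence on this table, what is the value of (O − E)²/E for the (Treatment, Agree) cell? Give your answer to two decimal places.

Row total (Treatment) = 521; column total (Agree) = 325; N = 1013.
Expected count E = 521 × 325 / 1013 = 167.152.
Contribution = (O − E)²/E = (212 − 167.152)² / 167.152 = 12.03.

12.03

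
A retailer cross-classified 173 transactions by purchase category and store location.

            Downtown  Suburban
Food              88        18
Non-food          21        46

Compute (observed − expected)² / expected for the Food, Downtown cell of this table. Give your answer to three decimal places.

Row total (Food) = 106; column total (Downtown) = 109; N = 173.
Expected count E = 106 × 109 / 173 = 66.78613.
Contribution = (O − E)²/E = (88 − 66.78613)² / 66.78613 = 6.738.

6.738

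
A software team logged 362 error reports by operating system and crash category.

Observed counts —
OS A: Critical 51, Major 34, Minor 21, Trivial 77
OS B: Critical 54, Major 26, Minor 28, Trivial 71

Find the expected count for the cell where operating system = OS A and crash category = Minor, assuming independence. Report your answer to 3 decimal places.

24.771

Row total (OS A) = 183; column total (Minor) = 49; grand total N = 362.
Expected count = (row total × column total) / N = 183 × 49 / 362 = 24.771.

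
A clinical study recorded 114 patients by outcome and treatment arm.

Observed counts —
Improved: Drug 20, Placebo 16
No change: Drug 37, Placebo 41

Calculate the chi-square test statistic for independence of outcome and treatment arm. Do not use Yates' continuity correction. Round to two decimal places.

Row totals: 36, 78. Column totals: 57, 57. Grand total N = 114.
Expected counts (row total × column total / N):
  Improved, Drug: 36×57/114 = 18.000
  Improved, Placebo: 36×57/114 = 18.000
  No change, Drug: 78×57/114 = 39.000
  No change, Placebo: 78×57/114 = 39.000
Contributions (O − E)²/E:
  (20 − 18.000)²/18.000 = 0.2222
  (16 − 18.000)²/18.000 = 0.2222
  (37 − 39.000)²/39.000 = 0.1026
  (41 − 39.000)²/39.000 = 0.1026
χ² = 0.2222 + 0.2222 + 0.1026 + 0.1026 = 0.65

0.65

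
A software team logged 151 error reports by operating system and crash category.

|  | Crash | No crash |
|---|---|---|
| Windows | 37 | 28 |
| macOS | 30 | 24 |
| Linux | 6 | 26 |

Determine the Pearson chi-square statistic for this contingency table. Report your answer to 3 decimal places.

14.263

Row totals: 65, 54, 32. Column totals: 73, 78. Grand total N = 151.
Expected counts (row total × column total / N):
  Windows, Crash: 65×73/151 = 31.42384
  Windows, No crash: 65×78/151 = 33.57616
  macOS, Crash: 54×73/151 = 26.10596
  macOS, No crash: 54×78/151 = 27.89404
  Linux, Crash: 32×73/151 = 15.47020
  Linux, No crash: 32×78/151 = 16.52980
Contributions (O − E)²/E:
  (37 − 31.42384)²/31.42384 = 0.9895
  (28 − 33.57616)²/33.57616 = 0.9261
  (30 − 26.10596)²/26.10596 = 0.5808
  (24 − 27.89404)²/27.89404 = 0.5436
  (6 − 15.47020)²/15.47020 = 5.7973
  (26 − 16.52980)²/16.52980 = 5.4256
χ² = 0.9895 + 0.9261 + 0.5808 + 0.5436 + 5.7973 + 5.4256 = 14.263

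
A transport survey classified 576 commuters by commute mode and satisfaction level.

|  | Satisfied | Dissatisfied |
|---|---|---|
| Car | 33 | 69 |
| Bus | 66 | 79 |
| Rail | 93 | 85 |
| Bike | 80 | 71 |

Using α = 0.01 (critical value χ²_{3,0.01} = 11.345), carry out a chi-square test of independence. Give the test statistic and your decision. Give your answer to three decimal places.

13.030; reject H₀

Row totals: 102, 145, 178, 151. Column totals: 272, 304. Grand total N = 576.
Expected counts (row total × column total / N):
  Car, Satisfied: 102×272/576 = 48.1667
  Car, Dissatisfied: 102×304/576 = 53.8333
  Bus, Satisfied: 145×272/576 = 68.4722
  Bus, Dissatisfied: 145×304/576 = 76.5278
  Rail, Satisfied: 178×272/576 = 84.0556
  Rail, Dissatisfied: 178×304/576 = 93.9444
  Bike, Satisfied: 151×272/576 = 71.3056
  Bike, Dissatisfied: 151×304/576 = 79.6944
Contributions (O − E)²/E:
  (33 − 48.1667)²/48.1667 = 4.7757
  (69 − 53.8333)²/53.8333 = 4.2730
  (66 − 68.4722)²/68.4722 = 0.0893
  (79 − 76.5278)²/76.5278 = 0.0799
  (93 − 84.0556)²/84.0556 = 0.9518
  (85 − 93.9444)²/93.9444 = 0.8516
  (80 − 71.3056)²/71.3056 = 1.0601
  (71 − 79.6944)²/79.6944 = 0.9485
χ² = 4.7757 + 4.2730 + 0.0893 + 0.0799 + 0.9518 + 0.8516 + 1.0601 + 0.9485 = 13.030
df = (4−1)(2−1) = 3. Since 13.030 > 11.345, reject the null hypothesis of independence at α = 0.01.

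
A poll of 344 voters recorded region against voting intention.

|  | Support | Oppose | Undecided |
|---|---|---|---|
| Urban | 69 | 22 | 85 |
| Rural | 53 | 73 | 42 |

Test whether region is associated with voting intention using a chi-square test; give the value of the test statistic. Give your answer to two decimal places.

43.87

Row totals: 176, 168. Column totals: 122, 95, 127. Grand total N = 344.
Expected counts (row total × column total / N):
  Urban, Support: 176×122/344 = 62.419
  Urban, Oppose: 176×95/344 = 48.605
  Urban, Undecided: 176×127/344 = 64.977
  Rural, Support: 168×122/344 = 59.581
  Rural, Oppose: 168×95/344 = 46.395
  Rural, Undecided: 168×127/344 = 62.023
Contributions (O − E)²/E:
  (69 − 62.419)²/62.419 = 0.6939
  (22 − 48.605)²/48.605 = 14.5628
  (85 − 64.977)²/64.977 = 6.1702
  (53 − 59.581)²/59.581 = 0.7269
  (73 − 46.395)²/46.395 = 15.2565
  (42 − 62.023)²/62.023 = 6.4641
χ² = 0.6939 + 14.5628 + 6.1702 + 0.7269 + 15.2565 + 6.4641 = 43.87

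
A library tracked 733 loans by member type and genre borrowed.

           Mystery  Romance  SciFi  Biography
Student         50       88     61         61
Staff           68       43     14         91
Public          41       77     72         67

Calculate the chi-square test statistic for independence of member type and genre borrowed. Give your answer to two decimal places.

67.75

Row totals: 260, 216, 257. Column totals: 159, 208, 147, 219. Grand total N = 733.
Expected counts (row total × column total / N):
  Student, Mystery: 260×159/733 = 56.398
  Student, Romance: 260×208/733 = 73.779
  Student, SciFi: 260×147/733 = 52.142
  Student, Biography: 260×219/733 = 77.681
  Staff, Mystery: 216×159/733 = 46.854
  Staff, Romance: 216×208/733 = 61.293
  Staff, SciFi: 216×147/733 = 43.318
  Staff, Biography: 216×219/733 = 64.535
  Public, Mystery: 257×159/733 = 55.748
  Public, Romance: 257×208/733 = 72.928
  Public, SciFi: 257×147/733 = 51.540
  Public, Biography: 257×219/733 = 76.784
Contributions (O − E)²/E:
  (50 − 56.398)²/56.398 = 0.7258
  (88 − 73.779)²/73.779 = 2.7411
  (61 − 52.142)²/52.142 = 1.5048
  (61 − 77.681)²/77.681 = 3.5820
  (68 − 46.854)²/46.854 = 9.5435
  (43 − 61.293)²/61.293 = 5.4596
  (14 − 43.318)²/43.318 = 19.8427
  (91 − 64.535)²/64.535 = 10.8530
  (41 − 55.748)²/55.748 = 3.9015
  (77 − 72.928)²/72.928 = 0.2274
  (72 − 51.540)²/51.540 = 8.1221
  (67 − 76.784)²/76.784 = 1.2467
χ² = 0.7258 + 2.7411 + 1.5048 + 3.5820 + 9.5435 + 5.4596 + 19.8427 + 10.8530 + 3.9015 + 0.2274 + 8.1221 + 1.2467 = 67.75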